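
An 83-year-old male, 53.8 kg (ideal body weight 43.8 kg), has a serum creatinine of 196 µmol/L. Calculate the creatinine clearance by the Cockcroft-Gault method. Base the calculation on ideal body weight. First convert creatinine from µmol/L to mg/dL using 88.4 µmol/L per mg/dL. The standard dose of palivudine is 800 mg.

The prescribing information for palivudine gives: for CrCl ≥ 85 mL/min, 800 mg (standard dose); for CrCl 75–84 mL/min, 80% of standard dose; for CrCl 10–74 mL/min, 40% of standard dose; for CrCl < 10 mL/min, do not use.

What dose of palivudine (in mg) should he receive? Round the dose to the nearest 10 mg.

SCr = 196 / 88.4 = 2.217 mg/dL
CrCl = (140 − 83) × 43.8 / (72 × 2.217) = 2496.6 / 159.62 ≈ 15.6 mL/min
CrCl ≈ 16 mL/min → bracket 10–74 mL/min.
40% of 800 mg = 320 mg

320 mg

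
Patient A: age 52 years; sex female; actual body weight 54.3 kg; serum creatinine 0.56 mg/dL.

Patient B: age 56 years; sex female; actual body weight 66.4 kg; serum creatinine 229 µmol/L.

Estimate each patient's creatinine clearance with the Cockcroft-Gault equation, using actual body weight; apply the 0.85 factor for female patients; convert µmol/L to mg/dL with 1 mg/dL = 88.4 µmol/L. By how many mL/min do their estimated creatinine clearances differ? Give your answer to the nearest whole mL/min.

Patient A: CrCl = (140 − 52) × 54.3 / (72 × 0.56) × 0.85 = 4778.4 / 40.32 × 0.85 ≈ 100.7 mL/min
Patient B: SCr = 229 / 88.4 = 2.59 mg/dL
Patient B: CrCl = (140 − 56) × 66.4 / (72 × 2.59) × 0.85 = 5577.6 / 186.48 × 0.85 ≈ 25.4 mL/min
|100.7 − 25.4| = 75.3 mL/min

75 mL/min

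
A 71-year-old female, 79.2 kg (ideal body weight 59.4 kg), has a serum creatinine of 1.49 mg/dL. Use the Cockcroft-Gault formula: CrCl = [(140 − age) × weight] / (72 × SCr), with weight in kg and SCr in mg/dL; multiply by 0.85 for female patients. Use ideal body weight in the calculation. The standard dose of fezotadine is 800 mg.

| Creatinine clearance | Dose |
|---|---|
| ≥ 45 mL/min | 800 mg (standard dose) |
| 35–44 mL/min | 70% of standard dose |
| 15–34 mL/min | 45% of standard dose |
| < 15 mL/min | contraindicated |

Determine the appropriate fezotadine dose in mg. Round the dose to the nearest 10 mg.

360 mg

CrCl = (140 − 71) × 59.4 / (72 × 1.49) × 0.85 = 4098.6 / 107.28 × 0.85 ≈ 32.5 mL/min
CrCl ≈ 32 mL/min → bracket 15–34 mL/min.
45% of 800 mg = 360 mg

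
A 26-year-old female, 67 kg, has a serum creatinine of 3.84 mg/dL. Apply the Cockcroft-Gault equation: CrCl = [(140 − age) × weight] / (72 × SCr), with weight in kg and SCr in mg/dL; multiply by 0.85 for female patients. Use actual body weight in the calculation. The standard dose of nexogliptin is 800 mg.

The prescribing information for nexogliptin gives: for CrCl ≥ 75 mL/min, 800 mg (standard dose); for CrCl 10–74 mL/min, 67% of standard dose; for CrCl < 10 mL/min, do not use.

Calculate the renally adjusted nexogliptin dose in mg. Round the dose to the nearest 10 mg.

540 mg

CrCl = (140 − 26) × 67 / (72 × 3.84) × 0.85 = 7638.0 / 276.48 × 0.85 ≈ 23.5 mL/min
CrCl ≈ 23 mL/min → bracket 10–74 mL/min.
67% of 800 mg = 536 mg → 540 mg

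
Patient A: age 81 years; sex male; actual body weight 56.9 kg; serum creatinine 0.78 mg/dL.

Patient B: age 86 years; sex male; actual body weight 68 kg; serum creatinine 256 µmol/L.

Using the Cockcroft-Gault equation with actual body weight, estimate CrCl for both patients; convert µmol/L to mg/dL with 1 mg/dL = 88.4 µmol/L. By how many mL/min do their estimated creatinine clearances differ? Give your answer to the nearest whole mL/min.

42 mL/min

Patient A: CrCl = (140 − 81) × 56.9 / (72 × 0.78) = 3357.1 / 56.16 ≈ 59.8 mL/min
Patient B: SCr = 256 / 88.4 = 2.896 mg/dL
Patient B: CrCl = (140 − 86) × 68 / (72 × 2.896) = 3672.0 / 208.51 ≈ 17.6 mL/min
|59.8 − 17.6| = 42.2 mL/min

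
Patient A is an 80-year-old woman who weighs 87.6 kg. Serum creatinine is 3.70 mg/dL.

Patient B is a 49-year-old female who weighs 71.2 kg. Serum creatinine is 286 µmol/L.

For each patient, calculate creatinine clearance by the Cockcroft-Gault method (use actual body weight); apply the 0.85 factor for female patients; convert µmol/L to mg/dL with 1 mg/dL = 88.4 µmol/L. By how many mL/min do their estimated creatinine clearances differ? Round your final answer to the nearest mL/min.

7 mL/min

Patient A: CrCl = (140 − 80) × 87.6 / (72 × 3.7) × 0.85 = 5256.0 / 266.40 × 0.85 ≈ 16.8 mL/min
Patient B: SCr = 286 / 88.4 = 3.235 mg/dL
Patient B: CrCl = (140 − 49) × 71.2 / (72 × 3.235) × 0.85 = 6479.2 / 232.92 × 0.85 ≈ 23.6 mL/min
|16.8 − 23.6| = 6.8 mL/min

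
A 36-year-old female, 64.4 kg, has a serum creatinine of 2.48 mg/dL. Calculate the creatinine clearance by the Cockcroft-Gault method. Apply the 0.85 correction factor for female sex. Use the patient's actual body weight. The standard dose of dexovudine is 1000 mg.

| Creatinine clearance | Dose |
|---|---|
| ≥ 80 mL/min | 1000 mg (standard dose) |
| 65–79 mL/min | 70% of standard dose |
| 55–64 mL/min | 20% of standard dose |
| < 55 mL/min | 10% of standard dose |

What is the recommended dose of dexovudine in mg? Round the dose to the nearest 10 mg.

CrCl = (140 − 36) × 64.4 / (72 × 2.48) × 0.85 = 6697.6 / 178.56 × 0.85 ≈ 31.9 mL/min
CrCl ≈ 32 mL/min → bracket < 55 mL/min.
10% of 1000 mg = 100 mg

100 mg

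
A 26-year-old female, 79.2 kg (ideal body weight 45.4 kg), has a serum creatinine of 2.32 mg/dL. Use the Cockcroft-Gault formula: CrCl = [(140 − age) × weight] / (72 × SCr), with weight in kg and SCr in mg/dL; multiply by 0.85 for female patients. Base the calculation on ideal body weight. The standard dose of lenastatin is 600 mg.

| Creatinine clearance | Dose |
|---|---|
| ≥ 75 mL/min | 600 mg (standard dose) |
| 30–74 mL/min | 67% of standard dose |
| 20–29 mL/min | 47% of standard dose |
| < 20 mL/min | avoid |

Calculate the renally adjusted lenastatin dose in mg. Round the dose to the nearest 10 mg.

CrCl = (140 − 26) × 45.4 / (72 × 2.32) × 0.85 = 5175.6 / 167.04 × 0.85 ≈ 26.3 mL/min
CrCl ≈ 26 mL/min → bracket 20–29 mL/min.
47% of 600 mg = 282 mg → 280 mg

280 mg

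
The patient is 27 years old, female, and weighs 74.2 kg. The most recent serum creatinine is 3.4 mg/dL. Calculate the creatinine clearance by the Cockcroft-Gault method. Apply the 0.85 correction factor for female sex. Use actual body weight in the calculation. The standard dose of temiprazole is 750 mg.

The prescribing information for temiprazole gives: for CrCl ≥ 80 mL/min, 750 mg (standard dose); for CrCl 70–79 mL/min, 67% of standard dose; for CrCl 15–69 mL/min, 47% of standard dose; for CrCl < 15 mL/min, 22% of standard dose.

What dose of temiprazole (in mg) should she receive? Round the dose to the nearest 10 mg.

CrCl = (140 − 27) × 74.2 / (72 × 3.4) × 0.85 = 8384.6 / 244.80 × 0.85 ≈ 29.1 mL/min
CrCl ≈ 29 mL/min → bracket 15–69 mL/min.
47% of 750 mg = 352.5 mg → 350 mg

350 mg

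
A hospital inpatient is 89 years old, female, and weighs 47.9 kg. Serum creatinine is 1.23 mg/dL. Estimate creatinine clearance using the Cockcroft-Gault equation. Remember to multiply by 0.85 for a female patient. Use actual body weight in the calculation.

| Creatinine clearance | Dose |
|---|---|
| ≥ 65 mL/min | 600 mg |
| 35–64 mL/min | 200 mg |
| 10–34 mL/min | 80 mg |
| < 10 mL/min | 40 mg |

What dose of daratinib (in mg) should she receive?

80 mg

CrCl = (140 − 89) × 47.9 / (72 × 1.23) × 0.85 = 2442.9 / 88.56 × 0.85 ≈ 23.4 mL/min
CrCl ≈ 23 mL/min → bracket 10–34 mL/min.
Dose for this bracket: 80 mg.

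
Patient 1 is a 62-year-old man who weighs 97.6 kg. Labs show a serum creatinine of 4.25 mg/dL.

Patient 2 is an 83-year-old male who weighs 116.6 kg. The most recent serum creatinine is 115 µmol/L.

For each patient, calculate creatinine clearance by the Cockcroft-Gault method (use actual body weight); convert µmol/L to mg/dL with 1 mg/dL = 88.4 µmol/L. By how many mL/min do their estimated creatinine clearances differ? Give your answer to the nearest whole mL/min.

46 mL/min

Patient 1: CrCl = (140 − 62) × 97.6 / (72 × 4.25) = 7612.8 / 306.00 ≈ 24.9 mL/min
Patient 2: SCr = 115 / 88.4 = 1.301 mg/dL
Patient 2: CrCl = (140 − 83) × 116.6 / (72 × 1.301) = 6646.2 / 93.67 ≈ 71.0 mL/min
|24.9 − 71.0| = 46.1 mL/min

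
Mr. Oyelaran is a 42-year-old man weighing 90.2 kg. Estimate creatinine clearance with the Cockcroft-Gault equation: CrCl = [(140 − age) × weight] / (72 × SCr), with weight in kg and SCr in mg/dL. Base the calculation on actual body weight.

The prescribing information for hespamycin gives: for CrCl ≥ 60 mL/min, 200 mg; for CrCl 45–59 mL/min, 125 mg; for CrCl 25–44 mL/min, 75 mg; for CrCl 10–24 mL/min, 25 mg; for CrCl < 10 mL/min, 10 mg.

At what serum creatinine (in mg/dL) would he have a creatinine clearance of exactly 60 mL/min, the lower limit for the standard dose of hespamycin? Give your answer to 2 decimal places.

2.05 mg/dL

Standard dose requires CrCl ≥ 60 mL/min.
Set (140 − 42) × 90.2 / (72 × SCr) = 60
SCr = (140 − 42) × 90.2 / (72 × 60) = 2.046 mg/dL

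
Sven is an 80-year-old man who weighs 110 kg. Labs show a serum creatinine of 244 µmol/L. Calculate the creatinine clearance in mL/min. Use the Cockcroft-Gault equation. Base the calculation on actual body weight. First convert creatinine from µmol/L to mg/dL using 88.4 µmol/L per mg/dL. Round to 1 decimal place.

33.2 mL/min

SCr = 244 / 88.4 = 2.76 mg/dL
CrCl = (140 − 80) × 110 / (72 × 2.76) = 6600.0 / 198.72 ≈ 33.2 mL/min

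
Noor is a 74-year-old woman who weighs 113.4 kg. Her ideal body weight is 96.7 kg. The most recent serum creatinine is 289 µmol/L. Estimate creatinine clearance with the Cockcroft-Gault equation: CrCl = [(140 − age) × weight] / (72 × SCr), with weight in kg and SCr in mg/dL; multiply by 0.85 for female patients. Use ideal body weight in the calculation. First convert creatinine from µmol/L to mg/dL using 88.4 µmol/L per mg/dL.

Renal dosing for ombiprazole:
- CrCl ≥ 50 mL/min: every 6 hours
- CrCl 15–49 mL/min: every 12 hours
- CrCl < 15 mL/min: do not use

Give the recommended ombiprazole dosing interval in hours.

SCr = 289 / 88.4 = 3.269 mg/dL
CrCl = (140 − 74) × 96.7 / (72 × 3.269) × 0.85 = 6382.2 / 235.37 × 0.85 ≈ 23.0 mL/min
CrCl ≈ 23 mL/min → bracket 15–49 mL/min → every 12 hours.

every 12 hours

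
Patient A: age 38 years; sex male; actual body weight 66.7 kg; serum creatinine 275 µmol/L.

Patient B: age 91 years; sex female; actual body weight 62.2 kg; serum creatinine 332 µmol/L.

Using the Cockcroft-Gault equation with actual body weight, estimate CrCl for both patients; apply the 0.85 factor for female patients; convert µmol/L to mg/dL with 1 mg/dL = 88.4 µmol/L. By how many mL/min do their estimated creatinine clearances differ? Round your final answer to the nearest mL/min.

Patient A: SCr = 275 / 88.4 = 3.111 mg/dL
Patient A: CrCl = (140 − 38) × 66.7 / (72 × 3.111) = 6803.4 / 223.99 ≈ 30.4 mL/min
Patient B: SCr = 332 / 88.4 = 3.756 mg/dL
Patient B: CrCl = (140 − 91) × 62.2 / (72 × 3.756) × 0.85 = 3047.8 / 270.43 × 0.85 ≈ 9.6 mL/min
|30.4 − 9.6| = 20.8 mL/min

21 mL/min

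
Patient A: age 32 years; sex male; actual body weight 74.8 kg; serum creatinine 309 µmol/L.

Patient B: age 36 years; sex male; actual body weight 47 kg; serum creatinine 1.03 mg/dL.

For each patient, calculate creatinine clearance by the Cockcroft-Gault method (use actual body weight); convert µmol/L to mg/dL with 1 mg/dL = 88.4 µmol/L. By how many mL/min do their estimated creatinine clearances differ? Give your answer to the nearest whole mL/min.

Patient A: SCr = 309 / 88.4 = 3.495 mg/dL
Patient A: CrCl = (140 − 32) × 74.8 / (72 × 3.495) = 8078.4 / 251.64 ≈ 32.1 mL/min
Patient B: CrCl = (140 − 36) × 47 / (72 × 1.03) = 4888.0 / 74.16 ≈ 65.9 mL/min
|32.1 − 65.9| = 33.8 mL/min

34 mL/min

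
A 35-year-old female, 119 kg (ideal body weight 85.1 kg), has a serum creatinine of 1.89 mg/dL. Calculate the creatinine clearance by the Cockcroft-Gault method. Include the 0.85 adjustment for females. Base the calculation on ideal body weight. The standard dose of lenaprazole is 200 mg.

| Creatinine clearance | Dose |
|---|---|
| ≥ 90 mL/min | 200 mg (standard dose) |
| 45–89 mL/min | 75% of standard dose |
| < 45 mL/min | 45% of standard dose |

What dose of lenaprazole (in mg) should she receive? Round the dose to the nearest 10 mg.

150 mg

CrCl = (140 − 35) × 85.1 / (72 × 1.89) × 0.85 = 8935.5 / 136.08 × 0.85 ≈ 55.8 mL/min
CrCl ≈ 56 mL/min → bracket 45–89 mL/min.
75% of 200 mg = 150 mg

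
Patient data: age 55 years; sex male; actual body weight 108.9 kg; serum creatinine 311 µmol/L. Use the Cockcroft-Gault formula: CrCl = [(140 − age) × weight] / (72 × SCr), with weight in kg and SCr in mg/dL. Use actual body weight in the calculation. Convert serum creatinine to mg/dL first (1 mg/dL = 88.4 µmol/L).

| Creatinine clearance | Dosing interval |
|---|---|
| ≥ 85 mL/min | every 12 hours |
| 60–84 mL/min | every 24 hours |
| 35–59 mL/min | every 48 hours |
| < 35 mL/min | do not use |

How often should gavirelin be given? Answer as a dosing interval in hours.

SCr = 311 / 88.4 = 3.518 mg/dL
CrCl = (140 − 55) × 108.9 / (72 × 3.518) = 9256.5 / 253.30 ≈ 36.5 mL/min
CrCl ≈ 37 mL/min → bracket 35–59 mL/min → every 48 hours.

every 48 hours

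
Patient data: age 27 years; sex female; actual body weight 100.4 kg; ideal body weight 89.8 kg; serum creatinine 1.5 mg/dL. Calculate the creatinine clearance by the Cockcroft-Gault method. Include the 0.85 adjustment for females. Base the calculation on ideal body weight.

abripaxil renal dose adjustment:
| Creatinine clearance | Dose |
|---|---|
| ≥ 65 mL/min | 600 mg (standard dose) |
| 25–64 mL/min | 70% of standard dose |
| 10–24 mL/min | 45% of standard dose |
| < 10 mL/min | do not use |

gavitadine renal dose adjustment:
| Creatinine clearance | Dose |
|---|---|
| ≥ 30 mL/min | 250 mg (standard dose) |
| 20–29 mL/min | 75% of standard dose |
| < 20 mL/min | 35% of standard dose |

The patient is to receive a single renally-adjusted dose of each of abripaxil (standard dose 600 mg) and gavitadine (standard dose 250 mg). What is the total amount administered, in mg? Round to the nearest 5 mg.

CrCl = (140 − 27) × 89.8 / (72 × 1.5) × 0.85 = 10147.4 / 108.00 × 0.85 ≈ 79.9 mL/min
CrCl ≈ 80 mL/min.
abripaxil: ≥ 65 mL/min → 100% of 600 mg = 600 mg.
gavitadine: ≥ 30 mL/min → 100% of 250 mg = 250 mg.
Total = 600 + 250 = 850 mg.

850 mg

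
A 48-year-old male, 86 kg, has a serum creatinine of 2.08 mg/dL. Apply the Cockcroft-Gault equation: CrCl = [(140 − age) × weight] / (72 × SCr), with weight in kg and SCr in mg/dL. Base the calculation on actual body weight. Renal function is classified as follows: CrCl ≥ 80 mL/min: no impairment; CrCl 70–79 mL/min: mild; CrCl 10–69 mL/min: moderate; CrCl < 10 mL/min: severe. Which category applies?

CrCl = (140 − 48) × 86 / (72 × 2.08) = 7912.0 / 149.76 ≈ 52.8 mL/min
53 mL/min falls in the 'moderate' range.

moderate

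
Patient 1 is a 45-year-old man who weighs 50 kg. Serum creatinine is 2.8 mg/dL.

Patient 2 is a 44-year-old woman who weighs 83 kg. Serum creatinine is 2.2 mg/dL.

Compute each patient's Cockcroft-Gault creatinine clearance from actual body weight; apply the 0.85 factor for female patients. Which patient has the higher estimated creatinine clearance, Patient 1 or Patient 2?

Patient 1: CrCl = (140 − 45) × 50 / (72 × 2.8) = 4750.0 / 201.60 ≈ 23.6 mL/min
Patient 2: CrCl = (140 − 44) × 83 / (72 × 2.2) × 0.85 = 7968.0 / 158.40 × 0.85 ≈ 42.8 mL/min
23.6 vs 42.8 mL/min → Patient 2 is higher.

Patient 2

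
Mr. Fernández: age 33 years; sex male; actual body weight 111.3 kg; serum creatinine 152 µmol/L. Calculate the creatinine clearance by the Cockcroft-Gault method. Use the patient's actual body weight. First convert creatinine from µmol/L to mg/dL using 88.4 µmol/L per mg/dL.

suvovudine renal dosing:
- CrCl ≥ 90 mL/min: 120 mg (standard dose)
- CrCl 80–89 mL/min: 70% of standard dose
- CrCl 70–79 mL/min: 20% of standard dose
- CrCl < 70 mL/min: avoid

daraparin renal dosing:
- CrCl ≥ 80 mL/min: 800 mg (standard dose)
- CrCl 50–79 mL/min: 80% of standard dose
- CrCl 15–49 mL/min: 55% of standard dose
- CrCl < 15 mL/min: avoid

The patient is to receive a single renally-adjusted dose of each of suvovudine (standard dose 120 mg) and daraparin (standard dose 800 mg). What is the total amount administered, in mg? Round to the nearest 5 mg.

SCr = 152 / 88.4 = 1.719 mg/dL
CrCl = (140 − 33) × 111.3 / (72 × 1.719) = 11909.1 / 123.77 ≈ 96.2 mL/min
CrCl ≈ 96 mL/min.
suvovudine: ≥ 90 mL/min → 100% of 120 mg = 120 mg.
daraparin: ≥ 80 mL/min → 100% of 800 mg = 800 mg.
Total = 120 + 800 = 920 mg.

920 mg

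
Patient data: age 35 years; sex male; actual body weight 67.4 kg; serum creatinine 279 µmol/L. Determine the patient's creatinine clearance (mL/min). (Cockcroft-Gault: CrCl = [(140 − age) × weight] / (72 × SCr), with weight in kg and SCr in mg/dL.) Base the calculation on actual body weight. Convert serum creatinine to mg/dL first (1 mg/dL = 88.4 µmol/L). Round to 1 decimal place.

31.1 mL/min

SCr = 279 / 88.4 = 3.156 mg/dL
CrCl = (140 − 35) × 67.4 / (72 × 3.156) = 7077.0 / 227.23 ≈ 31.1 mL/min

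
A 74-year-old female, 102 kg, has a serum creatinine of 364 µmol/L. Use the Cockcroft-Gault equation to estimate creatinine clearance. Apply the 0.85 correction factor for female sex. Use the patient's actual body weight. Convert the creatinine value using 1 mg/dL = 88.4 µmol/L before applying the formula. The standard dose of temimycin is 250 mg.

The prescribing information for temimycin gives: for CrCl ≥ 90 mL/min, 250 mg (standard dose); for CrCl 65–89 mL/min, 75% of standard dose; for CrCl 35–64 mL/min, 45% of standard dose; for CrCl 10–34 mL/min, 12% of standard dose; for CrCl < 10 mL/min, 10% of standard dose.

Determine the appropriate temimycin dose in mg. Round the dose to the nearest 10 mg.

30 mg

SCr = 364 / 88.4 = 4.118 mg/dL
CrCl = (140 − 74) × 102 / (72 × 4.118) × 0.85 = 6732.0 / 296.50 × 0.85 ≈ 19.3 mL/min
CrCl ≈ 19 mL/min → bracket 10–34 mL/min.
12% of 250 mg = 30 mg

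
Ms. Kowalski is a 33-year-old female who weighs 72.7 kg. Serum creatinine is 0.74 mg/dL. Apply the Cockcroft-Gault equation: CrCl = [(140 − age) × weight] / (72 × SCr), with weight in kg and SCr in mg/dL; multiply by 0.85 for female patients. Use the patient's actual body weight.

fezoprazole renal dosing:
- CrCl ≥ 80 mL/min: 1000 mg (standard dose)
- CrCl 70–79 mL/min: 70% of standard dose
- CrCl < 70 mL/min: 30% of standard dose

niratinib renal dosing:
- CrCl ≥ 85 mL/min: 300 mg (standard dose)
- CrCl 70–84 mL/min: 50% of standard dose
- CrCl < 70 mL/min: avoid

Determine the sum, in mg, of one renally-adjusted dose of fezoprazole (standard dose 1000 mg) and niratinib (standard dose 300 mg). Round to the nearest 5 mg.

1300 mg

CrCl = (140 − 33) × 72.7 / (72 × 0.74) × 0.85 = 7778.9 / 53.28 × 0.85 ≈ 124.1 mL/min
CrCl ≈ 124 mL/min.
fezoprazole: ≥ 80 mL/min → 100% of 1000 mg = 1000 mg.
niratinib: ≥ 85 mL/min → 100% of 300 mg = 300 mg.
Total = 1000 + 300 = 1300 mg.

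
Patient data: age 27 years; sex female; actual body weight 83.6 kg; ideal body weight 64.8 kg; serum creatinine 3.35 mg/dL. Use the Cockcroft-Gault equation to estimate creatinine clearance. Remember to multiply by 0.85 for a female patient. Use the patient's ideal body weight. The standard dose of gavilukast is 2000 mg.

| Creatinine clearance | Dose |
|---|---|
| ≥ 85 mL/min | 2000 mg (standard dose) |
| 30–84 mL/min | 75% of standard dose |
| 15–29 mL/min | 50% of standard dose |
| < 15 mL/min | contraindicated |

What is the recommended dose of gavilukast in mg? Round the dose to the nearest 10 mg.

CrCl = (140 − 27) × 64.8 / (72 × 3.35) × 0.85 = 7322.4 / 241.20 × 0.85 ≈ 25.8 mL/min
CrCl ≈ 26 mL/min → bracket 15–29 mL/min.
50% of 2000 mg = 1000 mg

1000 mg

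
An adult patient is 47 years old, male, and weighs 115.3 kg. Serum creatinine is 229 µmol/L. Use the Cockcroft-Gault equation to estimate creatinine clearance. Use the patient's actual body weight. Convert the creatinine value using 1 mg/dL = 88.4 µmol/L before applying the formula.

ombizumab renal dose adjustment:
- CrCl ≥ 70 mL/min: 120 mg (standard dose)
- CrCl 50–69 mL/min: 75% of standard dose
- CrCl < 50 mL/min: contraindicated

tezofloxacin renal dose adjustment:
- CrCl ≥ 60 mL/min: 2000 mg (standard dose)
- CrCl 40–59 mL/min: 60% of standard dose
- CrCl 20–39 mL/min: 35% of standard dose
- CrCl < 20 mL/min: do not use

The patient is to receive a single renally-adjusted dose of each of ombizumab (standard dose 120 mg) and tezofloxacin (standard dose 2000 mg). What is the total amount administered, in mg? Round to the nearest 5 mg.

SCr = 229 / 88.4 = 2.59 mg/dL
CrCl = (140 − 47) × 115.3 / (72 × 2.59) = 10722.9 / 186.48 ≈ 57.5 mL/min
CrCl ≈ 57 mL/min.
ombizumab: 50–69 mL/min → 75% of 120 mg = 90 mg.
tezofloxacin: 40–59 mL/min → 60% of 2000 mg = 1200 mg.
Total = 90 + 1200 = 1290 mg.

1290 mg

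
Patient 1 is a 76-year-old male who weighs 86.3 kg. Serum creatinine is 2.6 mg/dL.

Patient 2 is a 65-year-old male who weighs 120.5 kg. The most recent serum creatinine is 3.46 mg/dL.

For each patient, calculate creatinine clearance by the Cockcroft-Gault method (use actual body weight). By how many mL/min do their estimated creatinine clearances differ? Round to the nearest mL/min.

Patient 1: CrCl = (140 − 76) × 86.3 / (72 × 2.6) = 5523.2 / 187.20 ≈ 29.5 mL/min
Patient 2: CrCl = (140 − 65) × 120.5 / (72 × 3.46) = 9037.5 / 249.12 ≈ 36.3 mL/min
|29.5 − 36.3| = 6.8 mL/min

7 mL/min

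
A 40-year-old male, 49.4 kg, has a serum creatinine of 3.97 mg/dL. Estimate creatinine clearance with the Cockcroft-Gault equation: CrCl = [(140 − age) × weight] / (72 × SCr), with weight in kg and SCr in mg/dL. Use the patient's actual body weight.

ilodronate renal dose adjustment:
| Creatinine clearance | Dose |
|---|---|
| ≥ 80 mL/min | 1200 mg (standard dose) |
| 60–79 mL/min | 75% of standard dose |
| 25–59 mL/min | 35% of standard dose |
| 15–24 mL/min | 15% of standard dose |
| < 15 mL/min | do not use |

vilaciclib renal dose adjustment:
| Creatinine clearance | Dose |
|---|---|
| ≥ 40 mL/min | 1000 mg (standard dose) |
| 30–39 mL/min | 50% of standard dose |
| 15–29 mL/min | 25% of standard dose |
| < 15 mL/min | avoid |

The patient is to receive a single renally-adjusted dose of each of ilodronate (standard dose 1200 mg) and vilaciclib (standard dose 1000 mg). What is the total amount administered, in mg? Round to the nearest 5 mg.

CrCl = (140 − 40) × 49.4 / (72 × 3.97) = 4940.0 / 285.84 ≈ 17.3 mL/min
CrCl ≈ 17 mL/min.
ilodronate: 15–24 mL/min → 15% of 1200 mg = 180 mg.
vilaciclib: 15–29 mL/min → 25% of 1000 mg = 250 mg.
Total = 180 + 250 = 430 mg.

430 mg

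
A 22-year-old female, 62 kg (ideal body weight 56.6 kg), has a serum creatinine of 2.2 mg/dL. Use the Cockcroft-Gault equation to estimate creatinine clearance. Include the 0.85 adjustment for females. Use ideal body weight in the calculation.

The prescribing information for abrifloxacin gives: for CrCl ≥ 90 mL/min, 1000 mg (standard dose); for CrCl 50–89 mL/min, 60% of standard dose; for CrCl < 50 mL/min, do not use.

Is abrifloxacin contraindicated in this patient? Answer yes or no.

yes

CrCl = (140 − 22) × 56.6 / (72 × 2.2) × 0.85 = 6678.8 / 158.40 × 0.85 ≈ 35.8 mL/min
CrCl ≈ 36 mL/min, which is < 50 mL/min.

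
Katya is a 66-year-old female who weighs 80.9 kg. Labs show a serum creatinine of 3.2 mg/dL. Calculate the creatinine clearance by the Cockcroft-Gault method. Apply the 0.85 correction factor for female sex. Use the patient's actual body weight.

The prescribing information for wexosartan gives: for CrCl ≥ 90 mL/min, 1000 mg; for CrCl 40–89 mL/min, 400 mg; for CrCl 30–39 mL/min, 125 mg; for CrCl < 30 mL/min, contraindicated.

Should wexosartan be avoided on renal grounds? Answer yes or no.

yes

CrCl = (140 − 66) × 80.9 / (72 × 3.2) × 0.85 = 5986.6 / 230.40 × 0.85 ≈ 22.1 mL/min
CrCl ≈ 22 mL/min, which is < 30 mL/min.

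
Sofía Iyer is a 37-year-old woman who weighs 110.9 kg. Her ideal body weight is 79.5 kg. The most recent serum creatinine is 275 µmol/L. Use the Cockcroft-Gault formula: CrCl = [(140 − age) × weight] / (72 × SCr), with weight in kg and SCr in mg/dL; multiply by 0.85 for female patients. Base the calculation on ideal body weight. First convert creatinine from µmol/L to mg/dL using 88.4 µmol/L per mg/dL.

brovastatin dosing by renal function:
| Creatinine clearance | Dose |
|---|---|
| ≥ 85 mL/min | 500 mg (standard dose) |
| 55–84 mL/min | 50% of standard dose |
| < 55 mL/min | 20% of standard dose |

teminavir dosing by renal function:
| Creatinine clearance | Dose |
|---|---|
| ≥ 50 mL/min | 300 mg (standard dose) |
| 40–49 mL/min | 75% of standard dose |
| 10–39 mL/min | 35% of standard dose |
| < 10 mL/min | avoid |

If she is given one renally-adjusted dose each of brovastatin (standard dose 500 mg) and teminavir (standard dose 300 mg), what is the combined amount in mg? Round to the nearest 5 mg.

SCr = 275 / 88.4 = 3.111 mg/dL
CrCl = (140 − 37) × 79.5 / (72 × 3.111) × 0.85 = 8188.5 / 223.99 × 0.85 ≈ 31.1 mL/min
CrCl ≈ 31 mL/min.
brovastatin: < 55 mL/min → 20% of 500 mg = 100 mg.
teminavir: 10–39 mL/min → 35% of 300 mg = 105 mg.
Total = 100 + 105 = 205 mg.

205 mg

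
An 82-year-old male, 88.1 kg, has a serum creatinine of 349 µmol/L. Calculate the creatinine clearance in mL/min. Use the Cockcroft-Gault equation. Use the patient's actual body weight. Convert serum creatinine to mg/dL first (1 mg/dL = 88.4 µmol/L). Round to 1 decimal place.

18.0 mL/min

SCr = 349 / 88.4 = 3.948 mg/dL
CrCl = (140 − 82) × 88.1 / (72 × 3.948) = 5109.8 / 284.26 ≈ 18.0 mL/min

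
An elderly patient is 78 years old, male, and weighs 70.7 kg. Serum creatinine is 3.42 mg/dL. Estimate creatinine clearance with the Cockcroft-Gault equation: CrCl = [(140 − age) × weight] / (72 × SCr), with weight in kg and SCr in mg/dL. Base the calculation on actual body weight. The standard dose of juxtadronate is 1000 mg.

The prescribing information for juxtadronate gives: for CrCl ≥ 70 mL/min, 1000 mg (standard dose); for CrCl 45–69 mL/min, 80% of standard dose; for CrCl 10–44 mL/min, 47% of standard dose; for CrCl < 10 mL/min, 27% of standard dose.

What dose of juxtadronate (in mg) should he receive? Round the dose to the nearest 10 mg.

470 mg

CrCl = (140 − 78) × 70.7 / (72 × 3.42) = 4383.4 / 246.24 ≈ 17.8 mL/min
CrCl ≈ 18 mL/min → bracket 10–44 mL/min.
47% of 1000 mg = 470 mg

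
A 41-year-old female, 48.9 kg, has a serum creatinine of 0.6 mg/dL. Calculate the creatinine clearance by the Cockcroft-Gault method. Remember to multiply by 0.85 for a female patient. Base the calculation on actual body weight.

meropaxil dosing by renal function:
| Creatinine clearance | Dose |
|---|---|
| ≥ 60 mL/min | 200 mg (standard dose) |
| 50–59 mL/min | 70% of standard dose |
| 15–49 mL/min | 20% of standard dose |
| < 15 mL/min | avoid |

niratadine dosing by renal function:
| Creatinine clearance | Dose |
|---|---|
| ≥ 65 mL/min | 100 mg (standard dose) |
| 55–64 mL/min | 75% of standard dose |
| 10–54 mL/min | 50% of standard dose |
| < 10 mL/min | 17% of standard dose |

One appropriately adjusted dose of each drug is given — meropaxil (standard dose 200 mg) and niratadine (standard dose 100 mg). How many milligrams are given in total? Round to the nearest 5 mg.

CrCl = (140 − 41) × 48.9 / (72 × 0.6) × 0.85 = 4841.1 / 43.20 × 0.85 ≈ 95.3 mL/min
CrCl ≈ 95 mL/min.
meropaxil: ≥ 60 mL/min → 100% of 200 mg = 200 mg.
niratadine: ≥ 65 mL/min → 100% of 100 mg = 100 mg.
Total = 200 + 100 = 300 mg.

300 mg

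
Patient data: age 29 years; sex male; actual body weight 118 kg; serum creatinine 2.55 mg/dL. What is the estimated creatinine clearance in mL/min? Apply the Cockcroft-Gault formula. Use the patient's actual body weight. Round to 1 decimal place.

71.3 mL/min

CrCl = (140 − 29) × 118 / (72 × 2.55) = 13098.0 / 183.60 ≈ 71.3 mL/min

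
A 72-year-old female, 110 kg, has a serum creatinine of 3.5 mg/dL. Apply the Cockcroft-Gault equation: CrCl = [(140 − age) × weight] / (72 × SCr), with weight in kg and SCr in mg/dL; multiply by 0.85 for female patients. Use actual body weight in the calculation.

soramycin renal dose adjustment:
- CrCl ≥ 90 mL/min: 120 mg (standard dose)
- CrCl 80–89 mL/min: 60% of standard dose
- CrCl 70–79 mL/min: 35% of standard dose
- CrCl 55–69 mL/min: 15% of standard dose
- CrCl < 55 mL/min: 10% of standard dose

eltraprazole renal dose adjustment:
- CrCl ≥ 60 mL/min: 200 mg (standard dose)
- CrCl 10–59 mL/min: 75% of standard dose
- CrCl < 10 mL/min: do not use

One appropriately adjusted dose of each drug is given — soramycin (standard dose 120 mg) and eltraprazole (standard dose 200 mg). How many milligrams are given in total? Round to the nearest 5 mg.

CrCl = (140 − 72) × 110 / (72 × 3.5) × 0.85 = 7480.0 / 252.00 × 0.85 ≈ 25.2 mL/min
CrCl ≈ 25 mL/min.
soramycin: < 55 mL/min → 10% of 120 mg = 12 mg.
eltraprazole: 10–59 mL/min → 75% of 200 mg = 150 mg.
Total = 12 + 150 = 162 mg.

160 mg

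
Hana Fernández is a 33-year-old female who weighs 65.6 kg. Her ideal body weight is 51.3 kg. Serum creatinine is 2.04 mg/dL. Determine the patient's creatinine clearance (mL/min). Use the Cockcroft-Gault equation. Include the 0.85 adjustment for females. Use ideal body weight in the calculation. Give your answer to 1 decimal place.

31.8 mL/min

CrCl = (140 − 33) × 51.3 / (72 × 2.04) × 0.85 = 5489.1 / 146.88 × 0.85 ≈ 31.8 mL/min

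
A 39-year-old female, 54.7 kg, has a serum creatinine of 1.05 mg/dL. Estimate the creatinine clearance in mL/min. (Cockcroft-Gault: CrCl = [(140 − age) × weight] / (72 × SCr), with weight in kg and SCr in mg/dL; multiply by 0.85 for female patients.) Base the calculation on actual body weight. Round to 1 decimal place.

62.1 mL/min

CrCl = (140 − 39) × 54.7 / (72 × 1.05) × 0.85 = 5524.7 / 75.60 × 0.85 ≈ 62.1 mL/min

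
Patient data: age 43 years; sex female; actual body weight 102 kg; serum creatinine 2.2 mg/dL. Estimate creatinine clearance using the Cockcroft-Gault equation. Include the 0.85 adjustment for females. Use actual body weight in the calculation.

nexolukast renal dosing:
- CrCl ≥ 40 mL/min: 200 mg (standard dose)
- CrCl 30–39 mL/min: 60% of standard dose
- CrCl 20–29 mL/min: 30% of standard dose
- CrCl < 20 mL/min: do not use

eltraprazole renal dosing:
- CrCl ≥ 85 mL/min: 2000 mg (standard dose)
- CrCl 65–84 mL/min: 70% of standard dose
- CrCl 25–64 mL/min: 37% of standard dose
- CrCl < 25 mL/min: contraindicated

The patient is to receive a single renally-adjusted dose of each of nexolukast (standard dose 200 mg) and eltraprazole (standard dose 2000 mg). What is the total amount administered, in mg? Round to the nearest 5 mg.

CrCl = (140 − 43) × 102 / (72 × 2.2) × 0.85 = 9894.0 / 158.40 × 0.85 ≈ 53.1 mL/min
CrCl ≈ 53 mL/min.
nexolukast: ≥ 40 mL/min → 100% of 200 mg = 200 mg.
eltraprazole: 25–64 mL/min → 37% of 2000 mg = 740 mg.
Total = 200 + 740 = 940 mg.

940 mg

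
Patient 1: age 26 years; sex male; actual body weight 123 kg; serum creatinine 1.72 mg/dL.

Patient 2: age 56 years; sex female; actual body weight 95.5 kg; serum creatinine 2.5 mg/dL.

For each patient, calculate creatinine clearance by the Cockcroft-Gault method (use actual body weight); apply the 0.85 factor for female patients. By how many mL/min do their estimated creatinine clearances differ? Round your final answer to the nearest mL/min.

75 mL/min

Patient 1: CrCl = (140 − 26) × 123 / (72 × 1.72) = 14022.0 / 123.84 ≈ 113.2 mL/min
Patient 2: CrCl = (140 − 56) × 95.5 / (72 × 2.5) × 0.85 = 8022.0 / 180.00 × 0.85 ≈ 37.9 mL/min
|113.2 − 37.9| = 75.3 mL/min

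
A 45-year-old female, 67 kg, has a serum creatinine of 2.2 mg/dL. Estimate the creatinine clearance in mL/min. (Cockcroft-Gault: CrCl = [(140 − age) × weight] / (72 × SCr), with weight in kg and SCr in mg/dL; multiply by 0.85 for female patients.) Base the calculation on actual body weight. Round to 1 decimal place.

34.2 mL/min

CrCl = (140 − 45) × 67 / (72 × 2.2) × 0.85 = 6365.0 / 158.40 × 0.85 ≈ 34.2 mL/min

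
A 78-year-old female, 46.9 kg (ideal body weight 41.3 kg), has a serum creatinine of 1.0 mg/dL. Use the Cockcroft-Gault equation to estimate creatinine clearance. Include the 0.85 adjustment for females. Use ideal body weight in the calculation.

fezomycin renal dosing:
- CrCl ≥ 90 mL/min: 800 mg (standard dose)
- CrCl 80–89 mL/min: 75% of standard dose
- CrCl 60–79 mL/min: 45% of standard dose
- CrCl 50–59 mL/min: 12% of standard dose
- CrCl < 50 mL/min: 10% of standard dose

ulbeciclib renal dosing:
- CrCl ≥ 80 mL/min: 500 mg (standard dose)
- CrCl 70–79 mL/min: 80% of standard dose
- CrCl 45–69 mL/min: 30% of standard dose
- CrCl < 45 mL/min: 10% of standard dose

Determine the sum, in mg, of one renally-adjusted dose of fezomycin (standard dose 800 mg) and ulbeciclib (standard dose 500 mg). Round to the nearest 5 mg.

130 mg

CrCl = (140 − 78) × 41.3 / (72 × 1) × 0.85 = 2560.6 / 72.00 × 0.85 ≈ 30.2 mL/min
CrCl ≈ 30 mL/min.
fezomycin: < 50 mL/min → 10% of 800 mg = 80 mg.
ulbeciclib: < 45 mL/min → 10% of 500 mg = 50 mg.
Total = 80 + 50 = 130 mg.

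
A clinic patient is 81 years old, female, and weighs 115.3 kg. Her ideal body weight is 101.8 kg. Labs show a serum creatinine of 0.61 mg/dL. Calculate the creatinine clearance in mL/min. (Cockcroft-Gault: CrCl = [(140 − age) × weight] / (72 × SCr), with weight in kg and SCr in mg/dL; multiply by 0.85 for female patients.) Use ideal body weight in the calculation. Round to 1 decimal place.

CrCl = (140 − 81) × 101.8 / (72 × 0.61) × 0.85 = 6006.2 / 43.92 × 0.85 ≈ 116.2 mL/min

116.2 mL/min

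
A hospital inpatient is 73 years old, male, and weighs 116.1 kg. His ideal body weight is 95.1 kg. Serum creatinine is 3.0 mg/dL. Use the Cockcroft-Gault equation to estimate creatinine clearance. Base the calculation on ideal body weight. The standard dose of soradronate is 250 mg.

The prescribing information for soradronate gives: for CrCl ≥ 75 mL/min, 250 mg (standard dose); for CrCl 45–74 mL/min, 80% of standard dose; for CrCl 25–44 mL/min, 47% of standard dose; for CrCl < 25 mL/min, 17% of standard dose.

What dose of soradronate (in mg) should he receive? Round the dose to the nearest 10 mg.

120 mg

CrCl = (140 − 73) × 95.1 / (72 × 3) = 6371.7 / 216.00 ≈ 29.5 mL/min
CrCl ≈ 29 mL/min → bracket 25–44 mL/min.
47% of 250 mg = 117.5 mg → 120 mg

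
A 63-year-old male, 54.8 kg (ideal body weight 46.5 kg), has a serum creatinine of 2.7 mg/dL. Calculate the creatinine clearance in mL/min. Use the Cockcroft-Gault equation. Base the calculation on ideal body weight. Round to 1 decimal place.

CrCl = (140 − 63) × 46.5 / (72 × 2.7) = 3580.5 / 194.40 ≈ 18.4 mL/min

18.4 mL/min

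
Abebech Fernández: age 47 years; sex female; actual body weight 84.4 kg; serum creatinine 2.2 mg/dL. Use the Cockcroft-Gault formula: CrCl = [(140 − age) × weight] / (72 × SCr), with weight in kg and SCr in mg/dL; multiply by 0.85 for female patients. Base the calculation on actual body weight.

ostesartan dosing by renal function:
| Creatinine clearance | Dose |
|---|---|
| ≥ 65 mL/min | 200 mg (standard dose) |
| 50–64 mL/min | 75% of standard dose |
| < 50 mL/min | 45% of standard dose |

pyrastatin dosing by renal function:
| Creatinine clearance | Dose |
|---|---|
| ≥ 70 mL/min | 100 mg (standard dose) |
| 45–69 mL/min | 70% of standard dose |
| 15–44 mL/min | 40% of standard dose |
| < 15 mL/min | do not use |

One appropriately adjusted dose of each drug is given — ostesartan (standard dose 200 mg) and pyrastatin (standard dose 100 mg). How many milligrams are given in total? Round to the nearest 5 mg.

CrCl = (140 − 47) × 84.4 / (72 × 2.2) × 0.85 = 7849.2 / 158.40 × 0.85 ≈ 42.1 mL/min
CrCl ≈ 42 mL/min.
ostesartan: < 50 mL/min → 45% of 200 mg = 90 mg.
pyrastatin: 15–44 mL/min → 40% of 100 mg = 40 mg.
Total = 90 + 40 = 130 mg.

130 mg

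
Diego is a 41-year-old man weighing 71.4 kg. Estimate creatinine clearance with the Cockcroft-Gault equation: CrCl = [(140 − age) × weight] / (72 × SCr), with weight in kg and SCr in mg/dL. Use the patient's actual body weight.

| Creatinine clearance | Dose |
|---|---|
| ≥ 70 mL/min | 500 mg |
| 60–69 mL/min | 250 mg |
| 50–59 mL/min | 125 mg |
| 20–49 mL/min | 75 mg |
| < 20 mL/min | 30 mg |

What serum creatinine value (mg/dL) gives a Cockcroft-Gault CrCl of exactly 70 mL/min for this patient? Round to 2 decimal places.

1.40 mg/dL

Standard dose requires CrCl ≥ 70 mL/min.
Set (140 − 41) × 71.4 / (72 × SCr) = 70
SCr = (140 − 41) × 71.4 / (72 × 70) = 1.403 mg/dL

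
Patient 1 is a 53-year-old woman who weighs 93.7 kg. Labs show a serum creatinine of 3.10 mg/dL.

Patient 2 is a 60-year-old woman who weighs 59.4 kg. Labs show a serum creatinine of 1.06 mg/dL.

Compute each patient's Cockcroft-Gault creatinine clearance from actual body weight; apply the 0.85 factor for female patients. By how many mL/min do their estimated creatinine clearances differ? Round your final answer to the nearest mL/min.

Patient 1: CrCl = (140 − 53) × 93.7 / (72 × 3.1) × 0.85 = 8151.9 / 223.20 × 0.85 ≈ 31.0 mL/min
Patient 2: CrCl = (140 − 60) × 59.4 / (72 × 1.06) × 0.85 = 4752.0 / 76.32 × 0.85 ≈ 52.9 mL/min
|31.0 − 52.9| = 21.9 mL/min

22 mL/min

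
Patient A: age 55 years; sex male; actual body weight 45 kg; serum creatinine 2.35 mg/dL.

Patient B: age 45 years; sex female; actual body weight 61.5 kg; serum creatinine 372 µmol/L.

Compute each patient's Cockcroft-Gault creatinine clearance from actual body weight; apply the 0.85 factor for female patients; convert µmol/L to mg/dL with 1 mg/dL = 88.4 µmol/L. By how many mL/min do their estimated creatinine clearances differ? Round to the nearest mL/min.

Patient A: CrCl = (140 − 55) × 45 / (72 × 2.35) = 3825.0 / 169.20 ≈ 22.6 mL/min
Patient B: SCr = 372 / 88.4 = 4.208 mg/dL
Patient B: CrCl = (140 − 45) × 61.5 / (72 × 4.208) × 0.85 = 5842.5 / 302.98 × 0.85 ≈ 16.4 mL/min
|22.6 − 16.4| = 6.2 mL/min

6 mL/min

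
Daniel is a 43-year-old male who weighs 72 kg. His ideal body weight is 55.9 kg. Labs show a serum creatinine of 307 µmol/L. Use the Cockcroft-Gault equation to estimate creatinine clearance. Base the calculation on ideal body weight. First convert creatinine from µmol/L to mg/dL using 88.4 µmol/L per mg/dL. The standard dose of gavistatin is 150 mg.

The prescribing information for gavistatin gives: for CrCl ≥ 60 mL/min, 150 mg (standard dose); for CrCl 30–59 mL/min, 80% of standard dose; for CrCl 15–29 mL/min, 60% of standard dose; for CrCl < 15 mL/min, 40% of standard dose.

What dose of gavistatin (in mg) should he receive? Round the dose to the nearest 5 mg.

90 mg

SCr = 307 / 88.4 = 3.473 mg/dL
CrCl = (140 − 43) × 55.9 / (72 × 3.473) = 5422.3 / 250.06 ≈ 21.7 mL/min
CrCl ≈ 22 mL/min → bracket 15–29 mL/min.
60% of 150 mg = 90 mg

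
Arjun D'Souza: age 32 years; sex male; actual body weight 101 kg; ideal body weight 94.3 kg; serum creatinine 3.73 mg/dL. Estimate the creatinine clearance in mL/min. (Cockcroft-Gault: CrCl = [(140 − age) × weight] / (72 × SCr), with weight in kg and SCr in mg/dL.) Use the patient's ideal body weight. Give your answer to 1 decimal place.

37.9 mL/min

CrCl = (140 − 32) × 94.3 / (72 × 3.73) = 10184.4 / 268.56 ≈ 37.9 mL/min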